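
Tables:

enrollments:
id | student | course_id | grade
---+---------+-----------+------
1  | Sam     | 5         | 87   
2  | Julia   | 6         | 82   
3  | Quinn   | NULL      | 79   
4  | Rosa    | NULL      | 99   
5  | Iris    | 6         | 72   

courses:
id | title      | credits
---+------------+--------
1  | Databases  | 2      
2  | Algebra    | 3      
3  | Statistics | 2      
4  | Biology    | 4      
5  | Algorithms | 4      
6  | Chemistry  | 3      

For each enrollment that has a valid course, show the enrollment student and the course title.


INNER JOIN keeps only enrollments rows whose course_id matches an id in courses. Walk through each enrollment:
  - enrollment 1 (Sam): course_id=5 -> matches Algorithms
  - enrollment 2 (Julia): course_id=6 -> matches Chemistry
  - enrollment 3 (Quinn): course_id=NULL, no match -> dropped
  - enrollment 4 (Rosa): course_id=NULL, no match -> dropped
  - enrollment 5 (Iris): course_id=6 -> matches Chemistry
So 2 of 5 rows are dropped.

SQL:
SELECT a.student, b.title AS course
FROM enrollments a
INNER JOIN courses b ON a.course_id = b.id

Result:
student | course    
--------+-----------
Sam     | Algorithms
Julia   | Chemistry 
Iris    | Chemistry 


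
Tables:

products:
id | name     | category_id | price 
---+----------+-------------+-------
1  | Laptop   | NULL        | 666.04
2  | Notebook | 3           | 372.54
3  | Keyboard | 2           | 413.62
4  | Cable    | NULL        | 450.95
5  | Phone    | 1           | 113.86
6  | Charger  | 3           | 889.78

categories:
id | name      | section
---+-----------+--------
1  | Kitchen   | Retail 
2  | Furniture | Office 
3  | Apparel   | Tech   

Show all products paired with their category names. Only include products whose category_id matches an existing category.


INNER JOIN keeps only products rows whose category_id matches an id in categories. Walk through each product:
  - product 1 (Laptop): category_id=NULL, no match -> dropped
  - product 2 (Notebook): category_id=3 -> matches Apparel
  - product 3 (Keyboard): category_id=2 -> matches Furniture
  - product 4 (Cable): category_id=NULL, no match -> dropped
  - product 5 (Phone): category_id=1 -> matches Kitchen
  - product 6 (Charger): category_id=3 -> matches Apparel
So 2 of 6 rows are dropped.

SQL:
SELECT a.name, b.name AS category
FROM products a
INNER JOIN categories b ON a.category_id = b.id

Result:
name     | category 
---------+----------
Notebook | Apparel  
Keyboard | Furniture
Phone    | Kitchen  
Charger  | Apparel  


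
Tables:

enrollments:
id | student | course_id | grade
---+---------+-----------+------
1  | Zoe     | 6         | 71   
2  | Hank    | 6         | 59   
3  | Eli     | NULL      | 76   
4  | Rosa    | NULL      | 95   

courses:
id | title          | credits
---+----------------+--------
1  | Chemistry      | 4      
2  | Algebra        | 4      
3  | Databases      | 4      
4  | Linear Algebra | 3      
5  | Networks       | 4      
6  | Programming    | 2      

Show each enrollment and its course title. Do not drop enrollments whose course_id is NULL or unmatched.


LEFT JOIN keeps every row from enrollments (the left table); where course_id has no match in courses, the course columns become NULL. Walk through each enrollment:
  - enrollment 1 (Zoe): course_id=6 -> matches Programming
  - enrollment 2 (Hank): course_id=6 -> matches Programming
  - enrollment 3 (Eli): course_id=NULL, no match -> kept with NULL
  - enrollment 4 (Rosa): course_id=NULL, no match -> kept with NULL
All 4 rows appear; 2 have NULL course.

SQL:
SELECT a.student, b.title AS course
FROM enrollments a
LEFT JOIN courses b ON a.course_id = b.id

Result:
student | course     
--------+------------
Zoe     | Programming
Hank    | Programming
Eli     | NULL       
Rosa    | NULL       


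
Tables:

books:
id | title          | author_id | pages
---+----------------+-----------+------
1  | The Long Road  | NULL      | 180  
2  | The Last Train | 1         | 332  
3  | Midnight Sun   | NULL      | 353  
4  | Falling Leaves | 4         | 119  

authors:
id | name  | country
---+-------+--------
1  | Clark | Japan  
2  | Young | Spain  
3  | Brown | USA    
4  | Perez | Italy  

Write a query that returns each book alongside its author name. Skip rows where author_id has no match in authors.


INNER JOIN keeps only books rows whose author_id matches an id in authors. Walk through each book:
  - book 1 (The Long Road): author_id=NULL, no match -> dropped
  - book 2 (The Last Train): author_id=1 -> matches Clark
  - book 3 (Midnight Sun): author_id=NULL, no match -> dropped
  - book 4 (Falling Leaves): author_id=4 -> matches Perez
So 2 of 4 rows are dropped.

SQL:
SELECT a.title, b.name AS author
FROM books a
INNER JOIN authors b ON a.author_id = b.id

Result:
title          | author
---------------+-------
The Last Train | Clark 
Falling Leaves | Perez 


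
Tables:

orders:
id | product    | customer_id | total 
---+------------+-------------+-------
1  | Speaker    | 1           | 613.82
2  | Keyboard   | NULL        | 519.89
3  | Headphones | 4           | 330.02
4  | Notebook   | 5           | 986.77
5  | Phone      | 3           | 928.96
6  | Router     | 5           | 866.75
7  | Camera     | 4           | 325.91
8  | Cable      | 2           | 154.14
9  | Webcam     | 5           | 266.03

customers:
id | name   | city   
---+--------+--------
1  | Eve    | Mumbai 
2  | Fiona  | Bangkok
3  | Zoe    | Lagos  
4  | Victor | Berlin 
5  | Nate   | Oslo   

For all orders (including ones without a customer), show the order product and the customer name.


LEFT JOIN keeps every row from orders (the left table); where customer_id has no match in customers, the customer columns become NULL. Walk through each order:
  - order 1 (Speaker): customer_id=1 -> matches Eve
  - order 2 (Keyboard): customer_id=NULL, no match -> kept with NULL
  - order 3 (Headphones): customer_id=4 -> matches Victor
  - order 4 (Notebook): customer_id=5 -> matches Nate
  - order 5 (Phone): customer_id=3 -> matches Zoe
  - order 6 (Router): customer_id=5 -> matches Nate
  - order 7 (Camera): customer_id=4 -> matches Victor
  - order 8 (Cable): customer_id=2 -> matches Fiona
  - order 9 (Webcam): customer_id=5 -> matches Nate
All 9 rows appear; 1 has NULL customer.

SQL:
SELECT a.product, b.name AS customer
FROM orders a
LEFT JOIN customers b ON a.customer_id = b.id

Result:
product    | customer
-----------+---------
Speaker    | Eve     
Keyboard   | NULL    
Headphones | Victor  
Notebook   | Nate    
Phone      | Zoe     
Router     | Nate    
Camera     | Victor  
Cable      | Fiona   
Webcam     | Nate    


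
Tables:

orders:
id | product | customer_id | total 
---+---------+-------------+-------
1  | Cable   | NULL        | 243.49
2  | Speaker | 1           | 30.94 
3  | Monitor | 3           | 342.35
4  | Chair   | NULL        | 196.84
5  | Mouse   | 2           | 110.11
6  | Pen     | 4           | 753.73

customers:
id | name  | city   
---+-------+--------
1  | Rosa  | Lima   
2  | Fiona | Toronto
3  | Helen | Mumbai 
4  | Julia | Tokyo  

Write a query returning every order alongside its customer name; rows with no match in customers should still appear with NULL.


LEFT JOIN keeps every row from orders (the left table); where customer_id has no match in customers, the customer columns become NULL. Walk through each order:
  - order 1 (Cable): customer_id=NULL, no match -> kept with NULL
  - order 2 (Speaker): customer_id=1 -> matches Rosa
  - order 3 (Monitor): customer_id=3 -> matches Helen
  - order 4 (Chair): customer_id=NULL, no match -> kept with NULL
  - order 5 (Mouse): customer_id=2 -> matches Fiona
  - order 6 (Pen): customer_id=4 -> matches Julia
All 6 rows appear; 2 have NULL customer.

SQL:
SELECT a.product, b.name AS customer
FROM orders a
LEFT JOIN customers b ON a.customer_id = b.id

Result:
product | customer
--------+---------
Cable   | NULL    
Speaker | Rosa    
Monitor | Helen   
Chair   | NULL    
Mouse   | Fiona   
Pen     | Julia   


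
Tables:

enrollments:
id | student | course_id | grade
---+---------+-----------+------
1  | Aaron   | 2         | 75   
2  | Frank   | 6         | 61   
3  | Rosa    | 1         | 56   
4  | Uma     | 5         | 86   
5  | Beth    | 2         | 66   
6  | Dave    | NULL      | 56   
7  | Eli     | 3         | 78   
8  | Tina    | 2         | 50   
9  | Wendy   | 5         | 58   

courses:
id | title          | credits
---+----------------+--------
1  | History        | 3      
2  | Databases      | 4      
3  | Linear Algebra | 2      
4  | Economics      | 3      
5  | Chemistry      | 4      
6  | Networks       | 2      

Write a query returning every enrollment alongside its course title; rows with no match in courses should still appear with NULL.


LEFT JOIN keeps every row from enrollments (the left table); where course_id has no match in courses, the course columns become NULL. Walk through each enrollment:
  - enrollment 1 (Aaron): course_id=2 -> matches Databases
  - enrollment 2 (Frank): course_id=6 -> matches Networks
  - enrollment 3 (Rosa): course_id=1 -> matches History
  - enrollment 4 (Uma): course_id=5 -> matches Chemistry
  - enrollment 5 (Beth): course_id=2 -> matches Databases
  - enrollment 6 (Dave): course_id=NULL, no match -> kept with NULL
  - enrollment 7 (Eli): course_id=3 -> matches Linear Algebra
  - enrollment 8 (Tina): course_id=2 -> matches Databases
  - enrollment 9 (Wendy): course_id=5 -> matches Chemistry
All 9 rows appear; 1 has NULL course.

SQL:
SELECT a.student, b.title AS course
FROM enrollments a
LEFT JOIN courses b ON a.course_id = b.id

Result:
student | course        
--------+---------------
Aaron   | Databases     
Frank   | Networks      
Rosa    | History       
Uma     | Chemistry     
Beth    | Databases     
Dave    | NULL          
Eli     | Linear Algebra
Tina    | Databases     
Wendy   | Chemistry     


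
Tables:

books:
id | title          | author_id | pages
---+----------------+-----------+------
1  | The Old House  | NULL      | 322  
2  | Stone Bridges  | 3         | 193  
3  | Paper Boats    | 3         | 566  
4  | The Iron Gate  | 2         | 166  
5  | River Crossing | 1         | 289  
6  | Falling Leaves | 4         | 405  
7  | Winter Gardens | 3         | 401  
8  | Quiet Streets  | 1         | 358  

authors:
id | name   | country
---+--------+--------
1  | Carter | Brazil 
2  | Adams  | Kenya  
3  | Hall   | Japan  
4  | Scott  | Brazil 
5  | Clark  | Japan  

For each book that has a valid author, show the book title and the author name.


INNER JOIN keeps only books rows whose author_id matches an id in authors. Walk through each book:
  - book 1 (The Old House): author_id=NULL, no match -> dropped
  - book 2 (Stone Bridges): author_id=3 -> matches Hall
  - book 3 (Paper Boats): author_id=3 -> matches Hall
  - book 4 (The Iron Gate): author_id=2 -> matches Adams
  - book 5 (River Crossing): author_id=1 -> matches Carter
  - book 6 (Falling Leaves): author_id=4 -> matches Scott
  - book 7 (Winter Gardens): author_id=3 -> matches Hall
  - book 8 (Quiet Streets): author_id=1 -> matches Carter
So 1 of 8 rows is dropped.

SQL:
SELECT a.title, b.name AS author
FROM books a
INNER JOIN authors b ON a.author_id = b.id

Result:
title          | author
---------------+-------
Stone Bridges  | Hall  
Paper Boats    | Hall  
The Iron Gate  | Adams 
River Crossing | Carter
Falling Leaves | Scott 
Winter Gardens | Hall  
Quiet Streets  | Carter


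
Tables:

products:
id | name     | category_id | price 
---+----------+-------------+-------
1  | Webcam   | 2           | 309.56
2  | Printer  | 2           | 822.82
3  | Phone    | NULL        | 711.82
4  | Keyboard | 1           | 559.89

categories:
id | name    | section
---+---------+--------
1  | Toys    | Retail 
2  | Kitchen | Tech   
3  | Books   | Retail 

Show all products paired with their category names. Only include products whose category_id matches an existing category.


INNER JOIN keeps only products rows whose category_id matches an id in categories. Walk through each product:
  - product 1 (Webcam): category_id=2 -> matches Kitchen
  - product 2 (Printer): category_id=2 -> matches Kitchen
  - product 3 (Phone): category_id=NULL, no match -> dropped
  - product 4 (Keyboard): category_id=1 -> matches Toys
So 1 of 4 rows is dropped.

SQL:
SELECT a.name, b.name AS category
FROM products a
INNER JOIN categories b ON a.category_id = b.id

Result:
name     | category
---------+---------
Webcam   | Kitchen 
Printer  | Kitchen 
Keyboard | Toys    


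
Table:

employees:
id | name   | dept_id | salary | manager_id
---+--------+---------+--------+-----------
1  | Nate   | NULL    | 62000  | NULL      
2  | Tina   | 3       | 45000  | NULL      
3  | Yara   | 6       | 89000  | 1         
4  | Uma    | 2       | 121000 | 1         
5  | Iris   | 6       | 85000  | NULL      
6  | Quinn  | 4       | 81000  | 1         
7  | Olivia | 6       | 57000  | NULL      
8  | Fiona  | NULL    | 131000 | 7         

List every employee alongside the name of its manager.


This is a self-join: employees is joined to a second copy of itself, matching each row's manager_id to another row's id. Use LEFT JOIN so rows with manager_id=NULL are kept.
  - employee 1 (Nate): manager_id=NULL -> NULL
  - employee 2 (Tina): manager_id=NULL -> NULL
  - employee 3 (Yara): manager_id=1 -> Nate
  - employee 4 (Uma): manager_id=1 -> Nate
  - employee 5 (Iris): manager_id=NULL -> NULL
  - employee 6 (Quinn): manager_id=1 -> Nate
  - employee 7 (Olivia): manager_id=NULL -> NULL
  - employee 8 (Fiona): manager_id=7 -> Olivia

SQL:
SELECT a.name AS item, b.name AS manager
FROM employees a
LEFT JOIN employees b ON a.manager_id = b.id

Result:
item   | manager
-------+--------
Nate   | NULL   
Tina   | NULL   
Yara   | Nate   
Uma    | Nate   
Iris   | NULL   
Quinn  | Nate   
Olivia | NULL   
Fiona  | Olivia 


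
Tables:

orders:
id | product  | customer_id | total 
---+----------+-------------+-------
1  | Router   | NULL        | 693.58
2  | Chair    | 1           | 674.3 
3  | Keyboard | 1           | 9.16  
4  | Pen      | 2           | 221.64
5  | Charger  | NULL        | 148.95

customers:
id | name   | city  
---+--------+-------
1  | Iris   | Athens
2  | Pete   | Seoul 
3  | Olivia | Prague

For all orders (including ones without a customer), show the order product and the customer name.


LEFT JOIN keeps every row from orders (the left table); where customer_id has no match in customers, the customer columns become NULL. Walk through each order:
  - order 1 (Router): customer_id=NULL, no match -> kept with NULL
  - order 2 (Chair): customer_id=1 -> matches Iris
  - order 3 (Keyboard): customer_id=1 -> matches Iris
  - order 4 (Pen): customer_id=2 -> matches Pete
  - order 5 (Charger): customer_id=NULL, no match -> kept with NULL
All 5 rows appear; 2 have NULL customer.

SQL:
SELECT a.product, b.name AS customer
FROM orders a
LEFT JOIN customers b ON a.customer_id = b.id

Result:
product  | customer
---------+---------
Router   | NULL    
Chair    | Iris    
Keyboard | Iris    
Pen      | Pete    
Charger  | NULL    


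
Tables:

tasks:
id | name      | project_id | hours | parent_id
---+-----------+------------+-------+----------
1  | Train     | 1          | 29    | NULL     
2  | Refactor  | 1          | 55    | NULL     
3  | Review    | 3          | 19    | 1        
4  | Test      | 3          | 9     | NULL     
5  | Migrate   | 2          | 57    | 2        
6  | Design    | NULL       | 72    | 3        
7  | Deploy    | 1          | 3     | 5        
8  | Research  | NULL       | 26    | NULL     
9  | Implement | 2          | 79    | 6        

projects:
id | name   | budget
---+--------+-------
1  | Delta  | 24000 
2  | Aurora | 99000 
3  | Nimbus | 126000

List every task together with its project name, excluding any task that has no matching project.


INNER JOIN keeps only tasks rows whose project_id matches an id in projects. Walk through each task:
  - task 1 (Train): project_id=1 -> matches Delta
  - task 2 (Refactor): project_id=1 -> matches Delta
  - task 3 (Review): project_id=3 -> matches Nimbus
  - task 4 (Test): project_id=3 -> matches Nimbus
  - task 5 (Migrate): project_id=2 -> matches Aurora
  - task 6 (Design): project_id=NULL, no match -> dropped
  - task 7 (Deploy): project_id=1 -> matches Delta
  - task 8 (Research): project_id=NULL, no match -> dropped
  - task 9 (Implement): project_id=2 -> matches Aurora
So 2 of 9 rows are dropped.

SQL:
SELECT a.name, b.name AS project
FROM tasks a
INNER JOIN projects b ON a.project_id = b.id

Result:
name      | project
----------+--------
Train     | Delta  
Refactor  | Delta  
Review    | Nimbus 
Test      | Nimbus 
Migrate   | Aurora 
Deploy    | Delta  
Implement | Aurora 


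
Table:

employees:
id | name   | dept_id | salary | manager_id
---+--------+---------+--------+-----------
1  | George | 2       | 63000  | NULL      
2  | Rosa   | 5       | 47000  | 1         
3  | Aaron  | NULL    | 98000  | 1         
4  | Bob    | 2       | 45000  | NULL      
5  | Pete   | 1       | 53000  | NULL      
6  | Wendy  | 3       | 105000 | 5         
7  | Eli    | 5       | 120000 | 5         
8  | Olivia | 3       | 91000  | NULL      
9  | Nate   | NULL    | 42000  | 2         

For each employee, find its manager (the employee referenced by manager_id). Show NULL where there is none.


This is a self-join: employees is joined to a second copy of itself, matching each row's manager_id to another row's id. Use LEFT JOIN so rows with manager_id=NULL are kept.
  - employee 1 (George): manager_id=NULL -> NULL
  - employee 2 (Rosa): manager_id=1 -> George
  - employee 3 (Aaron): manager_id=1 -> George
  - employee 4 (Bob): manager_id=NULL -> NULL
  - employee 5 (Pete): manager_id=NULL -> NULL
  - employee 6 (Wendy): manager_id=5 -> Pete
  - employee 7 (Eli): manager_id=5 -> Pete
  - employee 8 (Olivia): manager_id=NULL -> NULL
  - employee 9 (Nate): manager_id=2 -> Rosa

SQL:
SELECT a.name AS item, b.name AS manager
FROM employees a
LEFT JOIN employees b ON a.manager_id = b.id

Result:
item   | manager
-------+--------
George | NULL   
Rosa   | George 
Aaron  | George 
Bob    | NULL   
Pete   | NULL   
Wendy  | Pete   
Eli    | Pete   
Olivia | NULL   
Nate   | Rosa   


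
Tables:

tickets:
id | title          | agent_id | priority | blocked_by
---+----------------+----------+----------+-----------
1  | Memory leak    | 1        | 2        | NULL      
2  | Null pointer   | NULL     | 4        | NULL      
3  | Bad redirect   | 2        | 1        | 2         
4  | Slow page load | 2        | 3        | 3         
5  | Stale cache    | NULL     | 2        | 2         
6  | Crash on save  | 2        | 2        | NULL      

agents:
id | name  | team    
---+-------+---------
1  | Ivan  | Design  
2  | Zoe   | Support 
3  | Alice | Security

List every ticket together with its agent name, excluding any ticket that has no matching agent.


INNER JOIN keeps only tickets rows whose agent_id matches an id in agents. Walk through each ticket:
  - ticket 1 (Memory leak): agent_id=1 -> matches Ivan
  - ticket 2 (Null pointer): agent_id=NULL, no match -> dropped
  - ticket 3 (Bad redirect): agent_id=2 -> matches Zoe
  - ticket 4 (Slow page load): agent_id=2 -> matches Zoe
  - ticket 5 (Stale cache): agent_id=NULL, no match -> dropped
  - ticket 6 (Crash on save): agent_id=2 -> matches Zoe
So 2 of 6 rows are dropped.

SQL:
SELECT a.title, b.name AS agent
FROM tickets a
INNER JOIN agents b ON a.agent_id = b.id

Result:
title          | agent
---------------+------
Memory leak    | Ivan 
Bad redirect   | Zoe  
Slow page load | Zoe  
Crash on save  | Zoe  


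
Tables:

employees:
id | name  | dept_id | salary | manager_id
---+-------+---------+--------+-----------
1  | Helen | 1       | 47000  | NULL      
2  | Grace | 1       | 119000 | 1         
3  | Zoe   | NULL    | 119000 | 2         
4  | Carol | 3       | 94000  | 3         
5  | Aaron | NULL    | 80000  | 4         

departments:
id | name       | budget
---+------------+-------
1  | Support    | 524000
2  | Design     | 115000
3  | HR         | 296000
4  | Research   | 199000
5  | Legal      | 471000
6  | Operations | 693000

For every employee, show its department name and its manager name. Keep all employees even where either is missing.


Two LEFT JOINs from the same base table employees: one to departments via dept_id, one to employees itself via manager_id. Both are LEFT so every employee is preserved.
Match against departments:
  - employee 1 (Helen): dept_id=1 -> matches Support
  - employee 2 (Grace): dept_id=1 -> matches Support
  - employee 3 (Zoe): dept_id=NULL, no match -> kept with NULL
  - employee 4 (Carol): dept_id=3 -> matches HR
  - employee 5 (Aaron): dept_id=NULL, no match -> kept with NULL
Match against employees (self):
  - employee 1 (Helen): manager_id=NULL -> NULL
  - employee 2 (Grace): manager_id=1 -> Helen
  - employee 3 (Zoe): manager_id=2 -> Grace
  - employee 4 (Carol): manager_id=3 -> Zoe
  - employee 5 (Aaron): manager_id=4 -> Carol

SQL:
SELECT a.name, b.name AS department, c.name AS manager
FROM employees a
LEFT JOIN departments b ON a.dept_id = b.id
LEFT JOIN employees c ON a.manager_id = c.id

Result:
name  | department | manager
------+------------+--------
Helen | Support    | NULL   
Grace | Support    | Helen  
Zoe   | NULL       | Grace  
Carol | HR         | Zoe    
Aaron | NULL       | Carol  


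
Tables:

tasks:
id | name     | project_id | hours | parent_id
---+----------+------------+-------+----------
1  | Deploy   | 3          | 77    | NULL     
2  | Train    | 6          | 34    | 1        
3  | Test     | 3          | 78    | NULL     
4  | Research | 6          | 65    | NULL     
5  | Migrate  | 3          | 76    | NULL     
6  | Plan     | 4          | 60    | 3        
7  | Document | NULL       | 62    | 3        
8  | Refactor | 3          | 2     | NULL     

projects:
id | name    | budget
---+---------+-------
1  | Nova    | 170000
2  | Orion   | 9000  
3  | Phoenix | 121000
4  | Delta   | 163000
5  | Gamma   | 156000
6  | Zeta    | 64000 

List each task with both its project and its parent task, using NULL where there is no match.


Two LEFT JOINs from the same base table tasks: one to projects via project_id, one to tasks itself via parent_id. Both are LEFT so every task is preserved.
Match against projects:
  - task 1 (Deploy): project_id=3 -> matches Phoenix
  - task 2 (Train): project_id=6 -> matches Zeta
  - task 3 (Test): project_id=3 -> matches Phoenix
  - task 4 (Research): project_id=6 -> matches Zeta
  - task 5 (Migrate): project_id=3 -> matches Phoenix
  - task 6 (Plan): project_id=4 -> matches Delta
  - task 7 (Document): project_id=NULL, no match -> kept with NULL
  - task 8 (Refactor): project_id=3 -> matches Phoenix
Match against tasks (self):
  - task 1 (Deploy): parent_id=NULL -> NULL
  - task 2 (Train): parent_id=1 -> Deploy
  - task 3 (Test): parent_id=NULL -> NULL
  - task 4 (Research): parent_id=NULL -> NULL
  - task 5 (Migrate): parent_id=NULL -> NULL
  - task 6 (Plan): parent_id=3 -> Test
  - task 7 (Document): parent_id=3 -> Test
  - task 8 (Refactor): parent_id=NULL -> NULL

SQL:
SELECT a.name, b.name AS project, c.name AS parent
FROM tasks a
LEFT JOIN projects b ON a.project_id = b.id
LEFT JOIN tasks c ON a.parent_id = c.id

Result:
name     | project | parent
---------+---------+-------
Deploy   | Phoenix | NULL  
Train    | Zeta    | Deploy
Test     | Phoenix | NULL  
Research | Zeta    | NULL  
Migrate  | Phoenix | NULL  
Plan     | Delta   | Test  
Document | NULL    | Test  
Refactor | Phoenix | NULL  


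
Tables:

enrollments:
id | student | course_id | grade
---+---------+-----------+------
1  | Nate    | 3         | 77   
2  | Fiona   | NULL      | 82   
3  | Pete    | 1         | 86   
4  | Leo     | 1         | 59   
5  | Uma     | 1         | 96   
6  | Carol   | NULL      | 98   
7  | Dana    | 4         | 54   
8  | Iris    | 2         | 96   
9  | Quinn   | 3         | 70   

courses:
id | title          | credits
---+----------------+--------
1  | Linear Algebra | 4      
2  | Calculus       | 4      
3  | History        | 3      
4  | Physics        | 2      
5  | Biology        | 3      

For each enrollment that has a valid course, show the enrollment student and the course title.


INNER JOIN keeps only enrollments rows whose course_id matches an id in courses. Walk through each enrollment:
  - enrollment 1 (Nate): course_id=3 -> matches History
  - enrollment 2 (Fiona): course_id=NULL, no match -> dropped
  - enrollment 3 (Pete): course_id=1 -> matches Linear Algebra
  - enrollment 4 (Leo): course_id=1 -> matches Linear Algebra
  - enrollment 5 (Uma): course_id=1 -> matches Linear Algebra
  - enrollment 6 (Carol): course_id=NULL, no match -> dropped
  - enrollment 7 (Dana): course_id=4 -> matches Physics
  - enrollment 8 (Iris): course_id=2 -> matches Calculus
  - enrollment 9 (Quinn): course_id=3 -> matches History
So 2 of 9 rows are dropped.

SQL:
SELECT a.student, b.title AS course
FROM enrollments a
INNER JOIN courses b ON a.course_id = b.id

Result:
student | course        
--------+---------------
Nate    | History       
Pete    | Linear Algebra
Leo     | Linear Algebra
Uma     | Linear Algebra
Dana    | Physics       
Iris    | Calculus      
Quinn   | History       


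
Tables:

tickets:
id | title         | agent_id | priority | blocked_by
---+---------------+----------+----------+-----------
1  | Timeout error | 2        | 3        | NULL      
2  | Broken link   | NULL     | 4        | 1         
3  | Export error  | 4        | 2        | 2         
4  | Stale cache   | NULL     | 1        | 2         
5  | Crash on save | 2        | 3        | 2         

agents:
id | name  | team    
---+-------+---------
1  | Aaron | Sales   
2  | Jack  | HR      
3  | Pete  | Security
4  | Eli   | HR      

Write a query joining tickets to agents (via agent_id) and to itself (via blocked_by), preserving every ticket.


Two LEFT JOINs from the same base table tickets: one to agents via agent_id, one to tickets itself via blocked_by. Both are LEFT so every ticket is preserved.
Match against agents:
  - ticket 1 (Timeout error): agent_id=2 -> matches Jack
  - ticket 2 (Broken link): agent_id=NULL, no match -> kept with NULL
  - ticket 3 (Export error): agent_id=4 -> matches Eli
  - ticket 4 (Stale cache): agent_id=NULL, no match -> kept with NULL
  - ticket 5 (Crash on save): agent_id=2 -> matches Jack
Match against tickets (self):
  - ticket 1 (Timeout error): blocked_by=NULL -> NULL
  - ticket 2 (Broken link): blocked_by=1 -> Timeout error
  - ticket 3 (Export error): blocked_by=2 -> Broken link
  - ticket 4 (Stale cache): blocked_by=2 -> Broken link
  - ticket 5 (Crash on save): blocked_by=2 -> Broken link

SQL:
SELECT a.title, b.name AS agent, c.title AS blocked_by
FROM tickets a
LEFT JOIN agents b ON a.agent_id = b.id
LEFT JOIN tickets c ON a.blocked_by = c.id

Result:
title         | agent | blocked_by   
--------------+-------+--------------
Timeout error | Jack  | NULL         
Broken link   | NULL  | Timeout error
Export error  | Eli   | Broken link  
Stale cache   | NULL  | Broken link  
Crash on save | Jack  | Broken link  


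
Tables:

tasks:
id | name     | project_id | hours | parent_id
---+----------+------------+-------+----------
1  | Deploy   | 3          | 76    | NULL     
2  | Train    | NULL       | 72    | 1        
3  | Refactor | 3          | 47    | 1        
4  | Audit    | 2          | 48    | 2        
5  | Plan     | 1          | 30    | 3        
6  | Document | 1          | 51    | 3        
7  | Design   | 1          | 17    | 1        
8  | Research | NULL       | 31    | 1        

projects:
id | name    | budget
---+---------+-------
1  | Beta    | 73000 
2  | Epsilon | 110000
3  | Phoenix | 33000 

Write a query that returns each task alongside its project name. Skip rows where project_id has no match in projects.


INNER JOIN keeps only tasks rows whose project_id matches an id in projects. Walk through each task:
  - task 1 (Deploy): project_id=3 -> matches Phoenix
  - task 2 (Train): project_id=NULL, no match -> dropped
  - task 3 (Refactor): project_id=3 -> matches Phoenix
  - task 4 (Audit): project_id=2 -> matches Epsilon
  - task 5 (Plan): project_id=1 -> matches Beta
  - task 6 (Document): project_id=1 -> matches Beta
  - task 7 (Design): project_id=1 -> matches Beta
  - task 8 (Research): project_id=NULL, no match -> dropped
So 2 of 8 rows are dropped.

SQL:
SELECT a.name, b.name AS project
FROM tasks a
INNER JOIN projects b ON a.project_id = b.id

Result:
name     | project
---------+--------
Deploy   | Phoenix
Refactor | Phoenix
Audit    | Epsilon
Plan     | Beta   
Document | Beta   
Design   | Beta   


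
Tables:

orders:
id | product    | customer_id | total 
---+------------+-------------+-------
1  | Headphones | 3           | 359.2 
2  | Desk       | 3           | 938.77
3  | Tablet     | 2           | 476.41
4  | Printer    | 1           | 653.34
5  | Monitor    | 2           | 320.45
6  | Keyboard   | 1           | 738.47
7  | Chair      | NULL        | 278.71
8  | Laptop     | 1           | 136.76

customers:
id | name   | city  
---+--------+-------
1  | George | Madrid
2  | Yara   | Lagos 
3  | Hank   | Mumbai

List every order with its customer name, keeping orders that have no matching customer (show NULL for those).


LEFT JOIN keeps every row from orders (the left table); where customer_id has no match in customers, the customer columns become NULL. Walk through each order:
  - order 1 (Headphones): customer_id=3 -> matches Hank
  - order 2 (Desk): customer_id=3 -> matches Hank
  - order 3 (Tablet): customer_id=2 -> matches Yara
  - order 4 (Printer): customer_id=1 -> matches George
  - order 5 (Monitor): customer_id=2 -> matches Yara
  - order 6 (Keyboard): customer_id=1 -> matches George
  - order 7 (Chair): customer_id=NULL, no match -> kept with NULL
  - order 8 (Laptop): customer_id=1 -> matches George
All 8 rows appear; 1 has NULL customer.

SQL:
SELECT a.product, b.name AS customer
FROM orders a
LEFT JOIN customers b ON a.customer_id = b.id

Result:
product    | customer
-----------+---------
Headphones | Hank    
Desk       | Hank    
Tablet     | Yara    
Printer    | George  
Monitor    | Yara    
Keyboard   | George  
Chair      | NULL    
Laptop     | George  


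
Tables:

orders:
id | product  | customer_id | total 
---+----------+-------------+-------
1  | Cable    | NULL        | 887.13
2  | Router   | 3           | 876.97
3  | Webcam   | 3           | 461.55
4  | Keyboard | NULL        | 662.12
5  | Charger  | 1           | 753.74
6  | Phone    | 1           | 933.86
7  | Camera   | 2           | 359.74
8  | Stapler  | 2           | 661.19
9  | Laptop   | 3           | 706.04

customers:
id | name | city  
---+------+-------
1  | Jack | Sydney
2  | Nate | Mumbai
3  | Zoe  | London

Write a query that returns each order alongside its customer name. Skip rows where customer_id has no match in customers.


INNER JOIN keeps only orders rows whose customer_id matches an id in customers. Walk through each order:
  - order 1 (Cable): customer_id=NULL, no match -> dropped
  - order 2 (Router): customer_id=3 -> matches Zoe
  - order 3 (Webcam): customer_id=3 -> matches Zoe
  - order 4 (Keyboard): customer_id=NULL, no match -> dropped
  - order 5 (Charger): customer_id=1 -> matches Jack
  - order 6 (Phone): customer_id=1 -> matches Jack
  - order 7 (Camera): customer_id=2 -> matches Nate
  - order 8 (Stapler): customer_id=2 -> matches Nate
  - order 9 (Laptop): customer_id=3 -> matches Zoe
So 2 of 9 rows are dropped.

SQL:
SELECT a.product, b.name AS customer
FROM orders a
INNER JOIN customers b ON a.customer_id = b.id

Result:
product | customer
--------+---------
Router  | Zoe     
Webcam  | Zoe     
Charger | Jack    
Phone   | Jack    
Camera  | Nate    
Stapler | Nate    
Laptop  | Zoe     


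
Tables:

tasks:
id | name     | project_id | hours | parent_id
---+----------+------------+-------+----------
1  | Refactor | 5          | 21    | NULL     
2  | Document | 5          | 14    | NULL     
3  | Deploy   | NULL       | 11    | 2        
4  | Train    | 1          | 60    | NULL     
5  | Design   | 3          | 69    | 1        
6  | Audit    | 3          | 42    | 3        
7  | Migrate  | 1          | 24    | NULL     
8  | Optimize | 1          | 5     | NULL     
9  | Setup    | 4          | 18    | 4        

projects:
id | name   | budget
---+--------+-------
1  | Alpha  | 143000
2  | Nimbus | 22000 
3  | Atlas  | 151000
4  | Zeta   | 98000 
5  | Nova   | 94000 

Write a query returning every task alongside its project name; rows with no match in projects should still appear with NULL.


LEFT JOIN keeps every row from tasks (the left table); where project_id has no match in projects, the project columns become NULL. Walk through each task:
  - task 1 (Refactor): project_id=5 -> matches Nova
  - task 2 (Document): project_id=5 -> matches Nova
  - task 3 (Deploy): project_id=NULL, no match -> kept with NULL
  - task 4 (Train): project_id=1 -> matches Alpha
  - task 5 (Design): project_id=3 -> matches Atlas
  - task 6 (Audit): project_id=3 -> matches Atlas
  - task 7 (Migrate): project_id=1 -> matches Alpha
  - task 8 (Optimize): project_id=1 -> matches Alpha
  - task 9 (Setup): project_id=4 -> matches Zeta
All 9 rows appear; 1 has NULL project.

SQL:
SELECT a.name, b.name AS project
FROM tasks a
LEFT JOIN projects b ON a.project_id = b.id

Result:
name     | project
---------+--------
Refactor | Nova   
Document | Nova   
Deploy   | NULL   
Train    | Alpha  
Design   | Atlas  
Audit    | Atlas  
Migrate  | Alpha  
Optimize | Alpha  
Setup    | Zeta   


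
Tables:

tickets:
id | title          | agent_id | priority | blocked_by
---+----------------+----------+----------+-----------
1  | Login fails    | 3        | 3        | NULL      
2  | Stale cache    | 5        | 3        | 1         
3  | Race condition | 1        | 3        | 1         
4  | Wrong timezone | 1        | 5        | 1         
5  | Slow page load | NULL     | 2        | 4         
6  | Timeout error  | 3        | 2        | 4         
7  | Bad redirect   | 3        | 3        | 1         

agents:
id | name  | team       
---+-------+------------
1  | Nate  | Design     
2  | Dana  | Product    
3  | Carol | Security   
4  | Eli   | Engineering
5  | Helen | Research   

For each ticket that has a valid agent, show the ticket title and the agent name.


INNER JOIN keeps only tickets rows whose agent_id matches an id in agents. Walk through each ticket:
  - ticket 1 (Login fails): agent_id=3 -> matches Carol
  - ticket 2 (Stale cache): agent_id=5 -> matches Helen
  - ticket 3 (Race condition): agent_id=1 -> matches Nate
  - ticket 4 (Wrong timezone): agent_id=1 -> matches Nate
  - ticket 5 (Slow page load): agent_id=NULL, no match -> dropped
  - ticket 6 (Timeout error): agent_id=3 -> matches Carol
  - ticket 7 (Bad redirect): agent_id=3 -> matches Carol
So 1 of 7 rows is dropped.

SQL:
SELECT a.title, b.name AS agent
FROM tickets a
INNER JOIN agents b ON a.agent_id = b.id

Result:
title          | agent
---------------+------
Login fails    | Carol
Stale cache    | Helen
Race condition | Nate 
Wrong timezone | Nate 
Timeout error  | Carol
Bad redirect   | Carol


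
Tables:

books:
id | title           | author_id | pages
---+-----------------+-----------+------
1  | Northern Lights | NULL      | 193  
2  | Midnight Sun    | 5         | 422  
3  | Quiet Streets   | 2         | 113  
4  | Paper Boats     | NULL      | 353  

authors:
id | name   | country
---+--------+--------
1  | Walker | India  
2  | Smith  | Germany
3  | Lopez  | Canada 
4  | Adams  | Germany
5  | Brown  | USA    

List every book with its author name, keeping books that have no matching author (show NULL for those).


LEFT JOIN keeps every row from books (the left table); where author_id has no match in authors, the author columns become NULL. Walk through each book:
  - book 1 (Northern Lights): author_id=NULL, no match -> kept with NULL
  - book 2 (Midnight Sun): author_id=5 -> matches Brown
  - book 3 (Quiet Streets): author_id=2 -> matches Smith
  - book 4 (Paper Boats): author_id=NULL, no match -> kept with NULL
All 4 rows appear; 2 have NULL author.

SQL:
SELECT a.title, b.name AS author
FROM books a
LEFT JOIN authors b ON a.author_id = b.id

Result:
title           | author
----------------+-------
Northern Lights | NULL  
Midnight Sun    | Brown 
Quiet Streets   | Smith 
Paper Boats     | NULL  


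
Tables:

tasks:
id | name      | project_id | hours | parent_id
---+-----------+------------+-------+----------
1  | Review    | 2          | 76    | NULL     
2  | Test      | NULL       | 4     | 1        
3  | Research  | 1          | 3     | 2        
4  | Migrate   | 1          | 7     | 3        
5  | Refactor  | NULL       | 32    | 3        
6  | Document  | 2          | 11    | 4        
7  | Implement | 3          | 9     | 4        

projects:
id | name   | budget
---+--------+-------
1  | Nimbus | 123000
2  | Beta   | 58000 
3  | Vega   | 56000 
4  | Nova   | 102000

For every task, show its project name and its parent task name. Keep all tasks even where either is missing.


Two LEFT JOINs from the same base table tasks: one to projects via project_id, one to tasks itself via parent_id. Both are LEFT so every task is preserved.
Match against projects:
  - task 1 (Review): project_id=2 -> matches Beta
  - task 2 (Test): project_id=NULL, no match -> kept with NULL
  - task 3 (Research): project_id=1 -> matches Nimbus
  - task 4 (Migrate): project_id=1 -> matches Nimbus
  - task 5 (Refactor): project_id=NULL, no match -> kept with NULL
  - task 6 (Document): project_id=2 -> matches Beta
  - task 7 (Implement): project_id=3 -> matches Vega
Match against tasks (self):
  - task 1 (Review): parent_id=NULL -> NULL
  - task 2 (Test): parent_id=1 -> Review
  - task 3 (Research): parent_id=2 -> Test
  - task 4 (Migrate): parent_id=3 -> Research
  - task 5 (Refactor): parent_id=3 -> Research
  - task 6 (Document): parent_id=4 -> Migrate
  - task 7 (Implement): parent_id=4 -> Migrate

SQL:
SELECT a.name, b.name AS project, c.name AS parent
FROM tasks a
LEFT JOIN projects b ON a.project_id = b.id
LEFT JOIN tasks c ON a.parent_id = c.id

Result:
name      | project | parent  
----------+---------+---------
Review    | Beta    | NULL    
Test      | NULL    | Review  
Research  | Nimbus  | Test    
Migrate   | Nimbus  | Research
Refactor  | NULL    | Research
Document  | Beta    | Migrate 
Implement | Vega    | Migrate 


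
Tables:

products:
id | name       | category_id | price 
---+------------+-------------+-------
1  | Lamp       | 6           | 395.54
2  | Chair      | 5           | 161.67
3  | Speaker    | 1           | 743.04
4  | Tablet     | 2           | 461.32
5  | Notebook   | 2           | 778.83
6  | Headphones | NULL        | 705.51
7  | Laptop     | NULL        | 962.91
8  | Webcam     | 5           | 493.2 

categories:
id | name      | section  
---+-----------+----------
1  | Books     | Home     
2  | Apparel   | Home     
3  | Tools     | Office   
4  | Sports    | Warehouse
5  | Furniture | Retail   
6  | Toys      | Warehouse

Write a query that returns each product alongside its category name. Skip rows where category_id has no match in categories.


INNER JOIN keeps only products rows whose category_id matches an id in categories. Walk through each product:
  - product 1 (Lamp): category_id=6 -> matches Toys
  - product 2 (Chair): category_id=5 -> matches Furniture
  - product 3 (Speaker): category_id=1 -> matches Books
  - product 4 (Tablet): category_id=2 -> matches Apparel
  - product 5 (Notebook): category_id=2 -> matches Apparel
  - product 6 (Headphones): category_id=NULL, no match -> dropped
  - product 7 (Laptop): category_id=NULL, no match -> dropped
  - product 8 (Webcam): category_id=5 -> matches Furniture
So 2 of 8 rows are dropped.

SQL:
SELECT a.name, b.name AS category
FROM products a
INNER JOIN categories b ON a.category_id = b.id

Result:
name     | category 
---------+----------
Lamp     | Toys     
Chair    | Furniture
Speaker  | Books    
Tablet   | Apparel  
Notebook | Apparel  
Webcam   | Furniture


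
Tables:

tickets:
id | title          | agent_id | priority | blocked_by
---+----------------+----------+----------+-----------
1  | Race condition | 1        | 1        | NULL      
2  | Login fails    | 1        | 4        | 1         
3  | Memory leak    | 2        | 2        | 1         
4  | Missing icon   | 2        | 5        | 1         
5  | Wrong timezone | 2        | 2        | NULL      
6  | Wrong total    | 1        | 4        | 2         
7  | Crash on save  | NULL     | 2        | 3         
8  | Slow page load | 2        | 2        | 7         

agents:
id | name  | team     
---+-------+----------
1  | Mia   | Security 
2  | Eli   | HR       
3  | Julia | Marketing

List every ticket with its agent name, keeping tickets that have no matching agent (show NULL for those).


LEFT JOIN keeps every row from tickets (the left table); where agent_id has no match in agents, the agent columns become NULL. Walk through each ticket:
  - ticket 1 (Race condition): agent_id=1 -> matches Mia
  - ticket 2 (Login fails): agent_id=1 -> matches Mia
  - ticket 3 (Memory leak): agent_id=2 -> matches Eli
  - ticket 4 (Missing icon): agent_id=2 -> matches Eli
  - ticket 5 (Wrong timezone): agent_id=2 -> matches Eli
  - ticket 6 (Wrong total): agent_id=1 -> matches Mia
  - ticket 7 (Crash on save): agent_id=NULL, no match -> kept with NULL
  - ticket 8 (Slow page load): agent_id=2 -> matches Eli
All 8 rows appear; 1 has NULL agent.

SQL:
SELECT a.title, b.name AS agent
FROM tickets a
LEFT JOIN agents b ON a.agent_id = b.id

Result:
title          | agent
---------------+------
Race condition | Mia  
Login fails    | Mia  
Memory leak    | Eli  
Missing icon   | Eli  
Wrong timezone | Eli  
Wrong total    | Mia  
Crash on save  | NULL 
Slow page load | Eli  
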